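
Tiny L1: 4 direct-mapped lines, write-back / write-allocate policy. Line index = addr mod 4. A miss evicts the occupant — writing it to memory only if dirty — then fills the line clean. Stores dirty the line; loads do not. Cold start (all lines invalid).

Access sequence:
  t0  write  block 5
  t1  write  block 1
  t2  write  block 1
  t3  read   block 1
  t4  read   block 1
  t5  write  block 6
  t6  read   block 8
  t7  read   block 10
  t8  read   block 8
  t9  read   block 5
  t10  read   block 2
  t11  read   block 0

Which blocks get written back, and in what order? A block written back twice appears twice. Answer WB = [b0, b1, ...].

  0 | W B5 → L1 miss [D]
  1 | W B1 → L1 miss wb→B5 [D]
  2 | W B1 → L1 hit [D]
  3 | R B1 → L1 hit [D]
  4 | R B1 → L1 hit [D]
  5 | W B6 → L2 miss [D]
  6 | R B8 → L0 miss [-]
  7 | R B10 → L2 miss wb→B6 [-]
  8 | R B8 → L0 hit [-]
  9 | R B5 → L1 miss wb→B1 [-]
  10 | R B2 → L2 miss [-]
  11 | R B0 → L0 miss [-]

WB = [5, 6, 1]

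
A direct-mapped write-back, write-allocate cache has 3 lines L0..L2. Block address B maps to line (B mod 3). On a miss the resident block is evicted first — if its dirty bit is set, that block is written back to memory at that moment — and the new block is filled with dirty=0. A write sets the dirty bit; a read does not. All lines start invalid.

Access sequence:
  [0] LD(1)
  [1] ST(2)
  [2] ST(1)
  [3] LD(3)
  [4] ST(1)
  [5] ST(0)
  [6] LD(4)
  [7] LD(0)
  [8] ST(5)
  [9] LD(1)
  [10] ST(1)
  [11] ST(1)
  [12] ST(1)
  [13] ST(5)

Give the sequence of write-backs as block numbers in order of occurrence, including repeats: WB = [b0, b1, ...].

0: R B1 -> L1 miss  d=-]
1: W B2 -> L2 miss  d=D]
2: W B1 -> L1 hit  d=D]
3: R B3 -> L0 miss  d=-]
4: W B1 -> L1 hit  d=D]
5: W B0 -> L0 miss  d=D]
6: R B4 -> L1 miss wb->B1  d=-]
7: R B0 -> L0 hit  d=D]
8: W B5 -> L2 miss wb->B2  d=D]
9: R B1 -> L1 miss  d=-]
10: W B1 -> L1 hit  d=D]
11: W B1 -> L1 hit  d=D]
12: W B1 -> L1 hit  d=D]
13: W B5 -> L2 hit  d=D]

WB = [1, 2]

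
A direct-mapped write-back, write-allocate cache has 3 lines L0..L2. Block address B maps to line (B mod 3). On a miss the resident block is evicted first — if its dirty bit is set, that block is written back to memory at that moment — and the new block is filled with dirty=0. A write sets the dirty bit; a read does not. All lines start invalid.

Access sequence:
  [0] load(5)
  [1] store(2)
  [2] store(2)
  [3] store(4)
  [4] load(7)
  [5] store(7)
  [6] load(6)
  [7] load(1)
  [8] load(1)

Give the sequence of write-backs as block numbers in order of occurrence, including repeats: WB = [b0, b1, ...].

  0 | R B5 → L2 miss [-]
  1 | W B2 → L2 miss [D]
  2 | W B2 → L2 hit [D]
  3 | W B4 → L1 miss [D]
  4 | R B7 → L1 miss wb→B4 [-]
  5 | W B7 → L1 hit [D]
  6 | R B6 → L0 miss [-]
  7 | R B1 → L1 miss wb→B7 [-]
  8 | R B1 → L1 hit [-]

WB = [4, 7]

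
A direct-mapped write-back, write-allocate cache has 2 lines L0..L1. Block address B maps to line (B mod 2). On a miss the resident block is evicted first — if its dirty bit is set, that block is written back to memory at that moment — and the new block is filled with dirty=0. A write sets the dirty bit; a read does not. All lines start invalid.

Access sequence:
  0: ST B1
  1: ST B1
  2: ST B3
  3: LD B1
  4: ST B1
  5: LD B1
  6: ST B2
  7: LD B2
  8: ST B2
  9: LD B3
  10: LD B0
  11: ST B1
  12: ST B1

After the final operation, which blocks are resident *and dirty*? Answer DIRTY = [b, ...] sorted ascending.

DIRTY = [1]

0: W B1 -> L1 miss  d=D]
1: W B1 -> L1 hit  d=D]
2: W B3 -> L1 miss wb->B1  d=D]
3: R B1 -> L1 miss wb->B3  d=-]
4: W B1 -> L1 hit  d=D]
5: R B1 -> L1 hit  d=D]
6: W B2 -> L0 miss  d=D]
7: R B2 -> L0 hit  d=D]
8: W B2 -> L0 hit  d=D]
9: R B3 -> L1 miss wb->B1  d=-]
10: R B0 -> L0 miss wb->B2  d=-]
11: W B1 -> L1 miss  d=D]
12: W B1 -> L1 hit  d=D]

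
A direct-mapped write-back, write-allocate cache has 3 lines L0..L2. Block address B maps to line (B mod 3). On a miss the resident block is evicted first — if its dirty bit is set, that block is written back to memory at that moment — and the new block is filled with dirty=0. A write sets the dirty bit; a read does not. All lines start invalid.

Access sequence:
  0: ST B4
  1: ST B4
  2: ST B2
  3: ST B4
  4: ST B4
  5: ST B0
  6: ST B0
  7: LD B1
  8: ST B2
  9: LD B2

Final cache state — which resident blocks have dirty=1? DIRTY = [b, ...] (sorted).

  0 | W B4 → L1 miss [D]
  1 | W B4 → L1 hit [D]
  2 | W B2 → L2 miss [D]
  3 | W B4 → L1 hit [D]
  4 | W B4 → L1 hit [D]
  5 | W B0 → L0 miss [D]
  6 | W B0 → L0 hit [D]
  7 | R B1 → L1 miss wb→B4 [-]
  8 | W B2 → L2 hit [D]
  9 | R B2 → L2 hit [D]

DIRTY = [0, 2]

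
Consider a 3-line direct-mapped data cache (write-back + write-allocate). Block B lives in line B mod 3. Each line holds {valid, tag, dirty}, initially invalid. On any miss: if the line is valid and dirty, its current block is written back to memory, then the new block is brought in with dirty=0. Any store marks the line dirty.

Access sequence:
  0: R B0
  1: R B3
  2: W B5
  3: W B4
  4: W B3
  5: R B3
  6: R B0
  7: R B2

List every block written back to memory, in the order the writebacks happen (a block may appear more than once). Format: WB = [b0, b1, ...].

WB = [3, 5]

0: R B0 → L0 miss [-]
1: R B3 → L0 miss [-]
2: W B5 → L2 miss [D]
3: W B4 → L1 miss [D]
4: W B3 → L0 hit [D]
5: R B3 → L0 hit [D]
6: R B0 → L0 miss wb→B3 [-]
7: R B2 → L2 miss wb→B5 [-]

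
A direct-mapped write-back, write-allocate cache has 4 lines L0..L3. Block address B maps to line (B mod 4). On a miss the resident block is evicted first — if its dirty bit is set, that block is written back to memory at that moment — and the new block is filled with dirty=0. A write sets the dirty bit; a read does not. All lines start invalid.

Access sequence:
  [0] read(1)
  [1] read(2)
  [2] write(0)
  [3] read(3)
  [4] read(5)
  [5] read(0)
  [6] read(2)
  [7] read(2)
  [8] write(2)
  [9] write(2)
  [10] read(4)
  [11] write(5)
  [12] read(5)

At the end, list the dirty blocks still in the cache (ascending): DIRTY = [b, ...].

DIRTY = [2, 5]

  0 | R B1 → L1 miss [-]
  1 | R B2 → L2 miss [-]
  2 | W B0 → L0 miss [D]
  3 | R B3 → L3 miss [-]
  4 | R B5 → L1 miss [-]
  5 | R B0 → L0 hit [D]
  6 | R B2 → L2 hit [-]
  7 | R B2 → L2 hit [-]
  8 | W B2 → L2 hit [D]
  9 | W B2 → L2 hit [D]
  10 | R B4 → L0 miss wb→B0 [-]
  11 | W B5 → L1 hit [D]
  12 | R B5 → L1 hit [D]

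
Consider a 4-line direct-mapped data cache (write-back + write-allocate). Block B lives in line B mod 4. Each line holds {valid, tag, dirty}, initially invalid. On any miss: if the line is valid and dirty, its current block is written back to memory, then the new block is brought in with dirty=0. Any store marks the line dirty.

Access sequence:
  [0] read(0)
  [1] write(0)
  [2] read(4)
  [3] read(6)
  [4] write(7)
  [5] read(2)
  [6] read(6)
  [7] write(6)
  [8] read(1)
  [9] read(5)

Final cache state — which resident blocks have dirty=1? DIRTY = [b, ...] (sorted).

DIRTY = [6, 7]

0: R B0 → L0 miss [-]
1: W B0 → L0 hit [D]
2: R B4 → L0 miss wb→B0 [-]
3: R B6 → L2 miss [-]
4: W B7 → L3 miss [D]
5: R B2 → L2 miss [-]
6: R B6 → L2 miss [-]
7: W B6 → L2 hit [D]
8: R B1 → L1 miss [-]
9: R B5 → L1 miss [-]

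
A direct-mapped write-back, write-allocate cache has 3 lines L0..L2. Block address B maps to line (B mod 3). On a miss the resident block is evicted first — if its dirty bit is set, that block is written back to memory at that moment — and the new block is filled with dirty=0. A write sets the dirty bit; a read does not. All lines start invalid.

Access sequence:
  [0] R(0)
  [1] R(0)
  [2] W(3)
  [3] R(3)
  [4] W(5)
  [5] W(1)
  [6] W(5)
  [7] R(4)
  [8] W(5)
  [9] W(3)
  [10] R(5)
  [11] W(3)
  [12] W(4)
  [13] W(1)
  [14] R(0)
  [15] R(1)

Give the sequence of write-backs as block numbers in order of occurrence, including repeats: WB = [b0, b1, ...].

WB = [1, 4, 3]

  0 | R B0 → L0 miss [-]
  1 | R B0 → L0 hit [-]
  2 | W B3 → L0 miss [D]
  3 | R B3 → L0 hit [D]
  4 | W B5 → L2 miss [D]
  5 | W B1 → L1 miss [D]
  6 | W B5 → L2 hit [D]
  7 | R B4 → L1 miss wb→B1 [-]
  8 | W B5 → L2 hit [D]
  9 | W B3 → L0 hit [D]
  10 | R B5 → L2 hit [D]
  11 | W B3 → L0 hit [D]
  12 | W B4 → L1 hit [D]
  13 | W B1 → L1 miss wb→B4 [D]
  14 | R B0 → L0 miss wb→B3 [-]
  15 | R B1 → L1 hit [D]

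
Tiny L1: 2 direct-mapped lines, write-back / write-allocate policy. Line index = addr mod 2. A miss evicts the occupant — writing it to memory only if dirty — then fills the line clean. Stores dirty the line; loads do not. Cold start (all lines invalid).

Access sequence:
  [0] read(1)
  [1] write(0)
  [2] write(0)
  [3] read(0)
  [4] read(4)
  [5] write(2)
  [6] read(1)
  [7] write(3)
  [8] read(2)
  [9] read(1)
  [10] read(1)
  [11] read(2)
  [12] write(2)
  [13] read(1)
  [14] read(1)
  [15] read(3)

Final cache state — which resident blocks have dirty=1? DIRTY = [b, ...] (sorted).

DIRTY = [2]

0: R B1 -> L1 miss  d=-]
1: W B0 -> L0 miss  d=D]
2: W B0 -> L0 hit  d=D]
3: R B0 -> L0 hit  d=D]
4: R B4 -> L0 miss wb->B0  d=-]
5: W B2 -> L0 miss  d=D]
6: R B1 -> L1 hit  d=-]
7: W B3 -> L1 miss  d=D]
8: R B2 -> L0 hit  d=D]
9: R B1 -> L1 miss wb->B3  d=-]
10: R B1 -> L1 hit  d=-]
11: R B2 -> L0 hit  d=D]
12: W B2 -> L0 hit  d=D]
13: R B1 -> L1 hit  d=-]
14: R B1 -> L1 hit  d=-]
15: R B3 -> L1 miss  d=-]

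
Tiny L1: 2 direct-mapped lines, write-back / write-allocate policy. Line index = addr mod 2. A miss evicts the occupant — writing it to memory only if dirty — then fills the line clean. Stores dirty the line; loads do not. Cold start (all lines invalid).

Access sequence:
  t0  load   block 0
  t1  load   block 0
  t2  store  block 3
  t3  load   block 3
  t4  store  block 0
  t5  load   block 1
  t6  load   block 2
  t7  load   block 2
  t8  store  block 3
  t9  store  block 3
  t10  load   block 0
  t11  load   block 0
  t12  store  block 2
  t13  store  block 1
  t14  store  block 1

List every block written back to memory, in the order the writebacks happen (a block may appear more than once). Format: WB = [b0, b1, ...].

WB = [3, 0, 3]

  0 | R B0 → L0 miss [-]
  1 | R B0 → L0 hit [-]
  2 | W B3 → L1 miss [D]
  3 | R B3 → L1 hit [D]
  4 | W B0 → L0 hit [D]
  5 | R B1 → L1 miss wb→B3 [-]
  6 | R B2 → L0 miss wb→B0 [-]
  7 | R B2 → L0 hit [-]
  8 | W B3 → L1 miss [D]
  9 | W B3 → L1 hit [D]
  10 | R B0 → L0 miss [-]
  11 | R B0 → L0 hit [-]
  12 | W B2 → L0 miss [D]
  13 | W B1 → L1 miss wb→B3 [D]
  14 | W B1 → L1 hit [D]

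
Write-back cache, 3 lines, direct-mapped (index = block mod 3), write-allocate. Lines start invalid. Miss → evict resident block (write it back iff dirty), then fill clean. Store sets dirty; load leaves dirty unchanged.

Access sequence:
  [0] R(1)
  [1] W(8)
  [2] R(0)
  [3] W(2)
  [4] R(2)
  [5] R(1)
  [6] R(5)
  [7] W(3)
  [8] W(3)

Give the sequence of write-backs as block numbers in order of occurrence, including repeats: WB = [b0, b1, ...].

0: R B1 -> L1 miss  d=-]
1: W B8 -> L2 miss  d=D]
2: R B0 -> L0 miss  d=-]
3: W B2 -> L2 miss wb->B8  d=D]
4: R B2 -> L2 hit  d=D]
5: R B1 -> L1 hit  d=-]
6: R B5 -> L2 miss wb->B2  d=-]
7: W B3 -> L0 miss  d=D]
8: W B3 -> L0 hit  d=D]

WB = [8, 2]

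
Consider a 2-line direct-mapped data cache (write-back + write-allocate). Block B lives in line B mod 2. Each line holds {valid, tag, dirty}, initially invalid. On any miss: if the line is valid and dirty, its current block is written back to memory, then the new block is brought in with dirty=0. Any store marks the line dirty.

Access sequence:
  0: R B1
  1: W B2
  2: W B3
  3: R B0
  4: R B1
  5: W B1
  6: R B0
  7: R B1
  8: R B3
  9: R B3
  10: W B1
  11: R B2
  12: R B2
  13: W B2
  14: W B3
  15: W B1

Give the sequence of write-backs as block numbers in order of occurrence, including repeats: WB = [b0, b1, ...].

0: R B1 → L1 miss [-]
1: W B2 → L0 miss [D]
2: W B3 → L1 miss [D]
3: R B0 → L0 miss wb→B2 [-]
4: R B1 → L1 miss wb→B3 [-]
5: W B1 → L1 hit [D]
6: R B0 → L0 hit [-]
7: R B1 → L1 hit [D]
8: R B3 → L1 miss wb→B1 [-]
9: R B3 → L1 hit [-]
10: W B1 → L1 miss [D]
11: R B2 → L0 miss [-]
12: R B2 → L0 hit [-]
13: W B2 → L0 hit [D]
14: W B3 → L1 miss wb→B1 [D]
15: W B1 → L1 miss wb→B3 [D]

WB = [2, 3, 1, 1, 3]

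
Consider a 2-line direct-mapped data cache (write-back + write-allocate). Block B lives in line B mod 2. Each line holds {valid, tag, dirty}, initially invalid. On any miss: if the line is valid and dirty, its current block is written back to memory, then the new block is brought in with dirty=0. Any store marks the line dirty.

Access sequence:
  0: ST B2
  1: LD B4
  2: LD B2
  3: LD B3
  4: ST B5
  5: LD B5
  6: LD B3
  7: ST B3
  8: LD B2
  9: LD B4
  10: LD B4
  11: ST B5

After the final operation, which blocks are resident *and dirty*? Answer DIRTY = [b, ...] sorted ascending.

DIRTY = [5]

0: W B2 -> L0 miss  d=D]
1: R B4 -> L0 miss wb->B2  d=-]
2: R B2 -> L0 miss  d=-]
3: R B3 -> L1 miss  d=-]
4: W B5 -> L1 miss  d=D]
5: R B5 -> L1 hit  d=D]
6: R B3 -> L1 miss wb->B5  d=-]
7: W B3 -> L1 hit  d=D]
8: R B2 -> L0 hit  d=-]
9: R B4 -> L0 miss  d=-]
10: R B4 -> L0 hit  d=-]
11: W B5 -> L1 miss wb->B3  d=D]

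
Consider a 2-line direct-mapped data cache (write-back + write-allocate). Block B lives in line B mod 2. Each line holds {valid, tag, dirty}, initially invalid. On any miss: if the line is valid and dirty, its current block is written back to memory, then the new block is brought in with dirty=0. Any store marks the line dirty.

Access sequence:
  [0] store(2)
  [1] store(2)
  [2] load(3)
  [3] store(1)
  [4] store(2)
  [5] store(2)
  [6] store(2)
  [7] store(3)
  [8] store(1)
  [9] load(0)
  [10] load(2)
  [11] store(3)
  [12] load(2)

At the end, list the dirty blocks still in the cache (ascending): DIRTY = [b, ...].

DIRTY = [3]

0: W B2 -> L0 miss  d=D]
1: W B2 -> L0 hit  d=D]
2: R B3 -> L1 miss  d=-]
3: W B1 -> L1 miss  d=D]
4: W B2 -> L0 hit  d=D]
5: W B2 -> L0 hit  d=D]
6: W B2 -> L0 hit  d=D]
7: W B3 -> L1 miss wb->B1  d=D]
8: W B1 -> L1 miss wb->B3  d=D]
9: R B0 -> L0 miss wb->B2  d=-]
10: R B2 -> L0 miss  d=-]
11: W B3 -> L1 miss wb->B1  d=D]
12: R B2 -> L0 hit  d=-]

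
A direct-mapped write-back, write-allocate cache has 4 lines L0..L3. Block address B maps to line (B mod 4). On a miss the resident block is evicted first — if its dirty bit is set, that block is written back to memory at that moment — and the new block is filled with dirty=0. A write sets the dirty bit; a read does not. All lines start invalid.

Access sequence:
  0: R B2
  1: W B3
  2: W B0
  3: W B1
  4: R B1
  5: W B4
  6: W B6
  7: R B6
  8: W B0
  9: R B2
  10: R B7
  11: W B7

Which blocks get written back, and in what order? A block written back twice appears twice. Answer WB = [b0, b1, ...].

0: R B2 → L2 miss [-]
1: W B3 → L3 miss [D]
2: W B0 → L0 miss [D]
3: W B1 → L1 miss [D]
4: R B1 → L1 hit [D]
5: W B4 → L0 miss wb→B0 [D]
6: W B6 → L2 miss [D]
7: R B6 → L2 hit [D]
8: W B0 → L0 miss wb→B4 [D]
9: R B2 → L2 miss wb→B6 [-]
10: R B7 → L3 miss wb→B3 [-]
11: W B7 → L3 hit [D]

WB = [0, 4, 6, 3]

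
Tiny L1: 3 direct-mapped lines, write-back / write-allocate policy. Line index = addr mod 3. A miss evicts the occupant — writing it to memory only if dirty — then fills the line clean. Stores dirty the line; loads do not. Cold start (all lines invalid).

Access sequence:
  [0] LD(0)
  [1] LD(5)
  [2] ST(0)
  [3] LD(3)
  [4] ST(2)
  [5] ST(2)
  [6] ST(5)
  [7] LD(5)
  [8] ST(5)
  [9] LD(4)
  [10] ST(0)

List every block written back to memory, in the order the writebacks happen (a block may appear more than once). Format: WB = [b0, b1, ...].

WB = [0, 2]

0: R B0 -> L0 miss  d=-]
1: R B5 -> L2 miss  d=-]
2: W B0 -> L0 hit  d=D]
3: R B3 -> L0 miss wb->B0  d=-]
4: W B2 -> L2 miss  d=D]
5: W B2 -> L2 hit  d=D]
6: W B5 -> L2 miss wb->B2  d=D]
7: R B5 -> L2 hit  d=D]
8: W B5 -> L2 hit  d=D]
9: R B4 -> L1 miss  d=-]
10: W B0 -> L0 miss  d=D]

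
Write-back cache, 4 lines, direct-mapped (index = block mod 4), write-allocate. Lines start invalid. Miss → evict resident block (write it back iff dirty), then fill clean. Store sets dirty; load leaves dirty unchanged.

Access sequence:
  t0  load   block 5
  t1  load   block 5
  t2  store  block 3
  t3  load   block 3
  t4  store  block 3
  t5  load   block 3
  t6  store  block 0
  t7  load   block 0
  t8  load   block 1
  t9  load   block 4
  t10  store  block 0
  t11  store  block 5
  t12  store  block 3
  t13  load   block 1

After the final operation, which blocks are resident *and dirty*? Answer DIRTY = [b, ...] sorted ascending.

  0 | R B5 → L1 miss [-]
  1 | R B5 → L1 hit [-]
  2 | W B3 → L3 miss [D]
  3 | R B3 → L3 hit [D]
  4 | W B3 → L3 hit [D]
  5 | R B3 → L3 hit [D]
  6 | W B0 → L0 miss [D]
  7 | R B0 → L0 hit [D]
  8 | R B1 → L1 miss [-]
  9 | R B4 → L0 miss wb→B0 [-]
  10 | W B0 → L0 miss [D]
  11 | W B5 → L1 miss [D]
  12 | W B3 → L3 hit [D]
  13 | R B1 → L1 miss wb→B5 [-]

DIRTY = [0, 3]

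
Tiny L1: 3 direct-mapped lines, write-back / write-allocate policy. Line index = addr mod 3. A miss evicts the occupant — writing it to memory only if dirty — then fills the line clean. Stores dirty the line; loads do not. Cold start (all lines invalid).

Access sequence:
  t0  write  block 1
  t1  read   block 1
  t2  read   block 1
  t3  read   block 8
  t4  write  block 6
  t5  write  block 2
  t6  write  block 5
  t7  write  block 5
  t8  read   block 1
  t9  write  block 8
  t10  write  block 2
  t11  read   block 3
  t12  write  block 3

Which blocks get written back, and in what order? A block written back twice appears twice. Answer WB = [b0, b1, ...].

  0 | W B1 → L1 miss [D]
  1 | R B1 → L1 hit [D]
  2 | R B1 → L1 hit [D]
  3 | R B8 → L2 miss [-]
  4 | W B6 → L0 miss [D]
  5 | W B2 → L2 miss [D]
  6 | W B5 → L2 miss wb→B2 [D]
  7 | W B5 → L2 hit [D]
  8 | R B1 → L1 hit [D]
  9 | W B8 → L2 miss wb→B5 [D]
  10 | W B2 → L2 miss wb→B8 [D]
  11 | R B3 → L0 miss wb→B6 [-]
  12 | W B3 → L0 hit [D]

WB = [2, 5, 8, 6]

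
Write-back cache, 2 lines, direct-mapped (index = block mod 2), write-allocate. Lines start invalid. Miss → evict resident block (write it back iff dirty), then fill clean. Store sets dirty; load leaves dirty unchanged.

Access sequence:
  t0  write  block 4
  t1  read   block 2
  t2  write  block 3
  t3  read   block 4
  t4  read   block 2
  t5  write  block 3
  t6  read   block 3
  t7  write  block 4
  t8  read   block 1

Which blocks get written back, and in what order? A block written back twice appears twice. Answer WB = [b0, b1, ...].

0: W B4 -> L0 miss  d=D]
1: R B2 -> L0 miss wb->B4  d=-]
2: W B3 -> L1 miss  d=D]
3: R B4 -> L0 miss  d=-]
4: R B2 -> L0 miss  d=-]
5: W B3 -> L1 hit  d=D]
6: R B3 -> L1 hit  d=D]
7: W B4 -> L0 miss  d=D]
8: R B1 -> L1 miss wb->B3  d=-]

WB = [4, 3]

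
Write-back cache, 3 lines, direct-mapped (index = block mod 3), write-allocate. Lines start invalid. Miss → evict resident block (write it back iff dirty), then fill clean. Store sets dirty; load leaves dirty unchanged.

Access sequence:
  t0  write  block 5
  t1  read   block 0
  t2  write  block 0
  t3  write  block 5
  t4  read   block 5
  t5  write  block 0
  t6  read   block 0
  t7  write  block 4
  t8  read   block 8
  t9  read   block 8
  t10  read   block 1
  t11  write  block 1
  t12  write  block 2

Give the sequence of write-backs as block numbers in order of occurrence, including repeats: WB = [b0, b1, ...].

WB = [5, 4]

  0 | W B5 → L2 miss [D]
  1 | R B0 → L0 miss [-]
  2 | W B0 → L0 hit [D]
  3 | W B5 → L2 hit [D]
  4 | R B5 → L2 hit [D]
  5 | W B0 → L0 hit [D]
  6 | R B0 → L0 hit [D]
  7 | W B4 → L1 miss [D]
  8 | R B8 → L2 miss wb→B5 [-]
  9 | R B8 → L2 hit [-]
  10 | R B1 → L1 miss wb→B4 [-]
  11 | W B1 → L1 hit [D]
  12 | W B2 → L2 miss [D]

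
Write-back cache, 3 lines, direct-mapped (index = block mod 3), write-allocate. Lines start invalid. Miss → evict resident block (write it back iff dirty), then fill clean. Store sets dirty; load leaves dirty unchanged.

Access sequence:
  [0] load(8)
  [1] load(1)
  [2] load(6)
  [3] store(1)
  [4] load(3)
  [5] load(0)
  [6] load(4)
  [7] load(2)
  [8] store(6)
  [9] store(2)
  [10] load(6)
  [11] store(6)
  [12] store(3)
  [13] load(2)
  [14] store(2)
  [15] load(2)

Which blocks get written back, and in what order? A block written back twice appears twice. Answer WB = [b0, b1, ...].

WB = [1, 6]

0: R B8 → L2 miss [-]
1: R B1 → L1 miss [-]
2: R B6 → L0 miss [-]
3: W B1 → L1 hit [D]
4: R B3 → L0 miss [-]
5: R B0 → L0 miss [-]
6: R B4 → L1 miss wb→B1 [-]
7: R B2 → L2 miss [-]
8: W B6 → L0 miss [D]
9: W B2 → L2 hit [D]
10: R B6 → L0 hit [D]
11: W B6 → L0 hit [D]
12: W B3 → L0 miss wb→B6 [D]
13: R B2 → L2 hit [D]
14: W B2 → L2 hit [D]
15: R B2 → L2 hit [D]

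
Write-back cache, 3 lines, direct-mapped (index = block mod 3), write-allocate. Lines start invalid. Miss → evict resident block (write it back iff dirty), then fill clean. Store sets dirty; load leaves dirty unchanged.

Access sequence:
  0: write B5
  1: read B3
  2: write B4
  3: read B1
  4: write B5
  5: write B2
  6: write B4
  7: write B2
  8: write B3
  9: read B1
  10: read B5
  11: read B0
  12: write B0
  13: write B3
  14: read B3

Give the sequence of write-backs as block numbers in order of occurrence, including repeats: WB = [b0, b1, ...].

WB = [4, 5, 4, 2, 3, 0]

0: W B5 -> L2 miss  d=D]
1: R B3 -> L0 miss  d=-]
2: W B4 -> L1 miss  d=D]
3: R B1 -> L1 miss wb->B4  d=-]
4: W B5 -> L2 hit  d=D]
5: W B2 -> L2 miss wb->B5  d=D]
6: W B4 -> L1 miss  d=D]
7: W B2 -> L2 hit  d=D]
8: W B3 -> L0 hit  d=D]
9: R B1 -> L1 miss wb->B4  d=-]
10: R B5 -> L2 miss wb->B2  d=-]
11: R B0 -> L0 miss wb->B3  d=-]
12: W B0 -> L0 hit  d=D]
13: W B3 -> L0 miss wb->B0  d=D]
14: R B3 -> L0 hit  d=D]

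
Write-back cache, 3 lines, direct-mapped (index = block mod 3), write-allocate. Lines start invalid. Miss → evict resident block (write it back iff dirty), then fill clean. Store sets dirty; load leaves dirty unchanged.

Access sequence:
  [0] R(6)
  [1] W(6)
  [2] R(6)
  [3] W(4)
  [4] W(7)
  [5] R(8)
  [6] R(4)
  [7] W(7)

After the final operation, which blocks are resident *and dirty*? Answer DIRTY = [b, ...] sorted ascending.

0: R B6 → L0 miss [-]
1: W B6 → L0 hit [D]
2: R B6 → L0 hit [D]
3: W B4 → L1 miss [D]
4: W B7 → L1 miss wb→B4 [D]
5: R B8 → L2 miss [-]
6: R B4 → L1 miss wb→B7 [-]
7: W B7 → L1 miss [D]

DIRTY = [6, 7]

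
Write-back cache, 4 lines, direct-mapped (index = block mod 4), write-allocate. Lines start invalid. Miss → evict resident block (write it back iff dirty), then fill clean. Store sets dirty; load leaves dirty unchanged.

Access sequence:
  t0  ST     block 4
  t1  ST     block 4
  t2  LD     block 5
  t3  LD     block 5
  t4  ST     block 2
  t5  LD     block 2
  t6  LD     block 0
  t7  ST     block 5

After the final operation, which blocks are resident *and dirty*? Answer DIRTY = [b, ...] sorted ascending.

DIRTY = [2, 5]

0: W B4 → L0 miss [D]
1: W B4 → L0 hit [D]
2: R B5 → L1 miss [-]
3: R B5 → L1 hit [-]
4: W B2 → L2 miss [D]
5: R B2 → L2 hit [D]
6: R B0 → L0 miss wb→B4 [-]
7: W B5 → L1 hit [D]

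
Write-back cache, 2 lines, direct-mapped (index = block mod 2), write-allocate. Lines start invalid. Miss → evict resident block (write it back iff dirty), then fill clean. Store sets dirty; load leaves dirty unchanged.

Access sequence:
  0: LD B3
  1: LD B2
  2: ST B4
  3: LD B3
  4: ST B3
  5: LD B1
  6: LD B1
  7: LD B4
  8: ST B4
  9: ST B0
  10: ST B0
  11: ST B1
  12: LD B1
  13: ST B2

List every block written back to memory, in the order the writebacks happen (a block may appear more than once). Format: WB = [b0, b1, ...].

WB = [3, 4, 0]

0: R B3 → L1 miss [-]
1: R B2 → L0 miss [-]
2: W B4 → L0 miss [D]
3: R B3 → L1 hit [-]
4: W B3 → L1 hit [D]
5: R B1 → L1 miss wb→B3 [-]
6: R B1 → L1 hit [-]
7: R B4 → L0 hit [D]
8: W B4 → L0 hit [D]
9: W B0 → L0 miss wb→B4 [D]
10: W B0 → L0 hit [D]
11: W B1 → L1 hit [D]
12: R B1 → L1 hit [D]
13: W B2 → L0 miss wb→B0 [D]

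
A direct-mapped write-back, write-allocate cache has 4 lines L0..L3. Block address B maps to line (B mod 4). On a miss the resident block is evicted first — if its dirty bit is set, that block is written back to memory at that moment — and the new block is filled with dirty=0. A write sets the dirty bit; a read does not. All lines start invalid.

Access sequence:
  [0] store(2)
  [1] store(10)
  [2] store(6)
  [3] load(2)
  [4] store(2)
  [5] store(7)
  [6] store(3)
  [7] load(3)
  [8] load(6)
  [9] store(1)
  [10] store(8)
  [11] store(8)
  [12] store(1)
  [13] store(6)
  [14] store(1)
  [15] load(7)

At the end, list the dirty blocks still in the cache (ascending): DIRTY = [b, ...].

0: W B2 → L2 miss [D]
1: W B10 → L2 miss wb→B2 [D]
2: W B6 → L2 miss wb→B10 [D]
3: R B2 → L2 miss wb→B6 [-]
4: W B2 → L2 hit [D]
5: W B7 → L3 miss [D]
6: W B3 → L3 miss wb→B7 [D]
7: R B3 → L3 hit [D]
8: R B6 → L2 miss wb→B2 [-]
9: W B1 → L1 miss [D]
10: W B8 → L0 miss [D]
11: W B8 → L0 hit [D]
12: W B1 → L1 hit [D]
13: W B6 → L2 hit [D]
14: W B1 → L1 hit [D]
15: R B7 → L3 miss wb→B3 [-]

DIRTY = [1, 6, 8]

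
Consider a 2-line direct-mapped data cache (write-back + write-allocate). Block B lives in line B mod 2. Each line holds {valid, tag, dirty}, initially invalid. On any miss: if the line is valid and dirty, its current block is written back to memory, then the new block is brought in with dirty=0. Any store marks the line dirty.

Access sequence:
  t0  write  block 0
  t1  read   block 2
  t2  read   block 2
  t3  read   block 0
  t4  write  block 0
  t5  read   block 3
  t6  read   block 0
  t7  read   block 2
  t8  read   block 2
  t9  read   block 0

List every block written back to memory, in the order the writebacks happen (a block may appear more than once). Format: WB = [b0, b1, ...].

WB = [0, 0]

  0 | W B0 → L0 miss [D]
  1 | R B2 → L0 miss wb→B0 [-]
  2 | R B2 → L0 hit [-]
  3 | R B0 → L0 miss [-]
  4 | W B0 → L0 hit [D]
  5 | R B3 → L1 miss [-]
  6 | R B0 → L0 hit [D]
  7 | R B2 → L0 miss wb→B0 [-]
  8 | R B2 → L0 hit [-]
  9 | R B0 → L0 miss [-]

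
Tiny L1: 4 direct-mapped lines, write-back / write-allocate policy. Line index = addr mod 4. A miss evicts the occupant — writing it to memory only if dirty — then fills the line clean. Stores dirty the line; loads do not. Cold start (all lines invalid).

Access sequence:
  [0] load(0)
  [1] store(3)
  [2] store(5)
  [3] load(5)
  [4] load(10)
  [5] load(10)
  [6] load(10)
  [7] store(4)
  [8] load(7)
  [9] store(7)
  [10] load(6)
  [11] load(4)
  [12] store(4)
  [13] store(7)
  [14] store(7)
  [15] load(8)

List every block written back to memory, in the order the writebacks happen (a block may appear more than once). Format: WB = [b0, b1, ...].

WB = [3, 4]

  0 | R B0 → L0 miss [-]
  1 | W B3 → L3 miss [D]
  2 | W B5 → L1 miss [D]
  3 | R B5 → L1 hit [D]
  4 | R B10 → L2 miss [-]
  5 | R B10 → L2 hit [-]
  6 | R B10 → L2 hit [-]
  7 | W B4 → L0 miss [D]
  8 | R B7 → L3 miss wb→B3 [-]
  9 | W B7 → L3 hit [D]
  10 | R B6 → L2 miss [-]
  11 | R B4 → L0 hit [D]
  12 | W B4 → L0 hit [D]
  13 | W B7 → L3 hit [D]
  14 | W B7 → L3 hit [D]
  15 | R B8 → L0 miss wb→B4 [-]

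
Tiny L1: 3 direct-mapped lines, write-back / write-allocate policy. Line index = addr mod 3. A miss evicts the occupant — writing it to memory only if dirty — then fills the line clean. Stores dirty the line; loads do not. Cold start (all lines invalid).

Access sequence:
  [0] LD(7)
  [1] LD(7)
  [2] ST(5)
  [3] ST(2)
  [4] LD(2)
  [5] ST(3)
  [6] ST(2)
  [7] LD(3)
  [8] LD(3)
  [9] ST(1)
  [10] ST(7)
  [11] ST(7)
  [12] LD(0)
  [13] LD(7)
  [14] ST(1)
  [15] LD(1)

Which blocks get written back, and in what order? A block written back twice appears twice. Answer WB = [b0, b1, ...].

WB = [5, 1, 3, 7]

0: R B7 -> L1 miss  d=-]
1: R B7 -> L1 hit  d=-]
2: W B5 -> L2 miss  d=D]
3: W B2 -> L2 miss wb->B5  d=D]
4: R B2 -> L2 hit  d=D]
5: W B3 -> L0 miss  d=D]
6: W B2 -> L2 hit  d=D]
7: R B3 -> L0 hit  d=D]
8: R B3 -> L0 hit  d=D]
9: W B1 -> L1 miss  d=D]
10: W B7 -> L1 miss wb->B1  d=D]
11: W B7 -> L1 hit  d=D]
12: R B0 -> L0 miss wb->B3  d=-]
13: R B7 -> L1 hit  d=D]
14: W B1 -> L1 miss wb->B7  d=D]
15: R B1 -> L1 hit  d=D]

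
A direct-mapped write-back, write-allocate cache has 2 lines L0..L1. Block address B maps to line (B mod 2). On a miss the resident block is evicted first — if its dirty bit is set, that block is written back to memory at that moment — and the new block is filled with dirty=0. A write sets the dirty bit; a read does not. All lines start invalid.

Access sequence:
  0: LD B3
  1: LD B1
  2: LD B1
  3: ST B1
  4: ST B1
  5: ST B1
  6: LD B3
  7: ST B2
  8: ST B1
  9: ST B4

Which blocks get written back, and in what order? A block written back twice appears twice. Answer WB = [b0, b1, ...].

0: R B3 -> L1 miss  d=-]
1: R B1 -> L1 miss  d=-]
2: R B1 -> L1 hit  d=-]
3: W B1 -> L1 hit  d=D]
4: W B1 -> L1 hit  d=D]
5: W B1 -> L1 hit  d=D]
6: R B3 -> L1 miss wb->B1  d=-]
7: W B2 -> L0 miss  d=D]
8: W B1 -> L1 miss  d=D]
9: W B4 -> L0 miss wb->B2  d=D]

WB = [1, 2]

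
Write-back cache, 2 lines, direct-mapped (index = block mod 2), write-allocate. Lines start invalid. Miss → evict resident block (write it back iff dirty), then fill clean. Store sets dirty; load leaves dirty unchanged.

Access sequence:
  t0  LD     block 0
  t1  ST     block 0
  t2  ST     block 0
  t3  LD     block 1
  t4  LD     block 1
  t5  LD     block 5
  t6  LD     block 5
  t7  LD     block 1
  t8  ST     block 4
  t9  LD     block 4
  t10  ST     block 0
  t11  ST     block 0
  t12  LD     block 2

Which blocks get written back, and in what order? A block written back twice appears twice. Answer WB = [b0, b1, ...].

WB = [0, 4, 0]

0: R B0 → L0 miss [-]
1: W B0 → L0 hit [D]
2: W B0 → L0 hit [D]
3: R B1 → L1 miss [-]
4: R B1 → L1 hit [-]
5: R B5 → L1 miss [-]
6: R B5 → L1 hit [-]
7: R B1 → L1 miss [-]
8: W B4 → L0 miss wb→B0 [D]
9: R B4 → L0 hit [D]
10: W B0 → L0 miss wb→B4 [D]
11: W B0 → L0 hit [D]
12: R B2 → L0 miss wb→B0 [-]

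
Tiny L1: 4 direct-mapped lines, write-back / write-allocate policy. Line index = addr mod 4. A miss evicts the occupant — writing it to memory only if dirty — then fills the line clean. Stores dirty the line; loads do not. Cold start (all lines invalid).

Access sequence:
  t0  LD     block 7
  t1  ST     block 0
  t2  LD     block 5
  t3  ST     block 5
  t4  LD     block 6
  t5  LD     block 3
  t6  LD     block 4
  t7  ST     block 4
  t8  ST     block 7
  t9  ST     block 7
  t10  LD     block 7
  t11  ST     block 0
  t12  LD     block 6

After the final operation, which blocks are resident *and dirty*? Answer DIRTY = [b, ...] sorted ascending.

0: R B7 -> L3 miss  d=-]
1: W B0 -> L0 miss  d=D]
2: R B5 -> L1 miss  d=-]
3: W B5 -> L1 hit  d=D]
4: R B6 -> L2 miss  d=-]
5: R B3 -> L3 miss  d=-]
6: R B4 -> L0 miss wb->B0  d=-]
7: W B4 -> L0 hit  d=D]
8: W B7 -> L3 miss  d=D]
9: W B7 -> L3 hit  d=D]
10: R B7 -> L3 hit  d=D]
11: W B0 -> L0 miss wb->B4  d=D]
12: R B6 -> L2 hit  d=-]

DIRTY = [0, 5, 7]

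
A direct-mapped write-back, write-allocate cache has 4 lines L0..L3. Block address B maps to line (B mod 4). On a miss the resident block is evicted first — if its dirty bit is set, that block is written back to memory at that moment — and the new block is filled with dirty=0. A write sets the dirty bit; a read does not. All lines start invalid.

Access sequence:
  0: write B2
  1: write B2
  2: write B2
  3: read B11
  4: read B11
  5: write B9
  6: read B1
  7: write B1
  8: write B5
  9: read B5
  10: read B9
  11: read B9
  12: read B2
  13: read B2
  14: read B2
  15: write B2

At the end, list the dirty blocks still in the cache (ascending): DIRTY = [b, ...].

0: W B2 -> L2 miss  d=D]
1: W B2 -> L2 hit  d=D]
2: W B2 -> L2 hit  d=D]
3: R B11 -> L3 miss  d=-]
4: R B11 -> L3 hit  d=-]
5: W B9 -> L1 miss  d=D]
6: R B1 -> L1 miss wb->B9  d=-]
7: W B1 -> L1 hit  d=D]
8: W B5 -> L1 miss wb->B1  d=D]
9: R B5 -> L1 hit  d=D]
10: R B9 -> L1 miss wb->B5  d=-]
11: R B9 -> L1 hit  d=-]
12: R B2 -> L2 hit  d=D]
13: R B2 -> L2 hit  d=D]
14: R B2 -> L2 hit  d=D]
15: W B2 -> L2 hit  d=D]

DIRTY = [2]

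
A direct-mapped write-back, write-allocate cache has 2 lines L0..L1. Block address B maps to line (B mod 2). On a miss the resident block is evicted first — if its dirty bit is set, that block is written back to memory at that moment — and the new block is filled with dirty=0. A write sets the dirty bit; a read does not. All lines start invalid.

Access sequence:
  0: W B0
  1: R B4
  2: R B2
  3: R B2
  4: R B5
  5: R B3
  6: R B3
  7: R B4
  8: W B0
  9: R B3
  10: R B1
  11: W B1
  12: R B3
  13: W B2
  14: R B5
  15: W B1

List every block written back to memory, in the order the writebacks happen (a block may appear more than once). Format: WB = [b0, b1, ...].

0: W B0 → L0 miss [D]
1: R B4 → L0 miss wb→B0 [-]
2: R B2 → L0 miss [-]
3: R B2 → L0 hit [-]
4: R B5 → L1 miss [-]
5: R B3 → L1 miss [-]
6: R B3 → L1 hit [-]
7: R B4 → L0 miss [-]
8: W B0 → L0 miss [D]
9: R B3 → L1 hit [-]
10: R B1 → L1 miss [-]
11: W B1 → L1 hit [D]
12: R B3 → L1 miss wb→B1 [-]
13: W B2 → L0 miss wb→B0 [D]
14: R B5 → L1 miss [-]
15: W B1 → L1 miss [D]

WB = [0, 1, 0]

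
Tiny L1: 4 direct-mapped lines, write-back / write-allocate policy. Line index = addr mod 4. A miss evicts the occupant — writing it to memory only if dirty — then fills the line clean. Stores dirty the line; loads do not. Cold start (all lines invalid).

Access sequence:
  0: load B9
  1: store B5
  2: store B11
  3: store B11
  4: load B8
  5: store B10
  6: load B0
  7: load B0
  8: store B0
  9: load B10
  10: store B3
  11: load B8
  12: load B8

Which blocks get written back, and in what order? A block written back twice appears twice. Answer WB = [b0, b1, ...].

0: R B9 -> L1 miss  d=-]
1: W B5 -> L1 miss  d=D]
2: W B11 -> L3 miss  d=D]
3: W B11 -> L3 hit  d=D]
4: R B8 -> L0 miss  d=-]
5: W B10 -> L2 miss  d=D]
6: R B0 -> L0 miss  d=-]
7: R B0 -> L0 hit  d=-]
8: W B0 -> L0 hit  d=D]
9: R B10 -> L2 hit  d=D]
10: W B3 -> L3 miss wb->B11  d=D]
11: R B8 -> L0 miss wb->B0  d=-]
12: R B8 -> L0 hit  d=-]

WB = [11, 0]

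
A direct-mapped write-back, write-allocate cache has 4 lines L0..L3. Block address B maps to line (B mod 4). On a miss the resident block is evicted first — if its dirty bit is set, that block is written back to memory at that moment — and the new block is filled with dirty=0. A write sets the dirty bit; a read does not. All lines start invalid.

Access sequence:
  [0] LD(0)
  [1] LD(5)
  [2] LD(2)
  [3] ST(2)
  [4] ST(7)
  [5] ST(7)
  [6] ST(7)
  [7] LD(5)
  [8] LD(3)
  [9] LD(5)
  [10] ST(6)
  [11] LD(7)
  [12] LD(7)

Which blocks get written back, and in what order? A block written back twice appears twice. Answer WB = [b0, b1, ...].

WB = [7, 2]

0: R B0 → L0 miss [-]
1: R B5 → L1 miss [-]
2: R B2 → L2 miss [-]
3: W B2 → L2 hit [D]
4: W B7 → L3 miss [D]
5: W B7 → L3 hit [D]
6: W B7 → L3 hit [D]
7: R B5 → L1 hit [-]
8: R B3 → L3 miss wb→B7 [-]
9: R B5 → L1 hit [-]
10: W B6 → L2 miss wb→B2 [D]
11: R B7 → L3 miss [-]
12: R B7 → L3 hit [-]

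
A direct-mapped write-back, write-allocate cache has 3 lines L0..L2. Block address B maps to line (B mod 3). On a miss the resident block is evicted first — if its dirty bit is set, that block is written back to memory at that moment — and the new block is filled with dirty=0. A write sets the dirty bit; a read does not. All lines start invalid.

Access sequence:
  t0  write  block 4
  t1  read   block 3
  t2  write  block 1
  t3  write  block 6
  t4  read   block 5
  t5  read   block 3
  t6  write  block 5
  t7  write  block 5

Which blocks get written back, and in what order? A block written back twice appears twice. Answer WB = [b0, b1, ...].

  0 | W B4 → L1 miss [D]
  1 | R B3 → L0 miss [-]
  2 | W B1 → L1 miss wb→B4 [D]
  3 | W B6 → L0 miss [D]
  4 | R B5 → L2 miss [-]
  5 | R B3 → L0 miss wb→B6 [-]
  6 | W B5 → L2 hit [D]
  7 | W B5 → L2 hit [D]

WB = [4, 6]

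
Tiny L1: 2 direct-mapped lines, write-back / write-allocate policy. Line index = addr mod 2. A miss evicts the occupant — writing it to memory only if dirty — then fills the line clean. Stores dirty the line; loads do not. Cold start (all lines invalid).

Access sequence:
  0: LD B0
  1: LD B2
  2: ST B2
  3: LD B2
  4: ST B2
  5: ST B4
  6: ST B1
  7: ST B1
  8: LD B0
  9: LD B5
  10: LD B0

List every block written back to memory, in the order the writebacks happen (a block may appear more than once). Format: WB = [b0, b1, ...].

WB = [2, 4, 1]

0: R B0 -> L0 miss  d=-]
1: R B2 -> L0 miss  d=-]
2: W B2 -> L0 hit  d=D]
3: R B2 -> L0 hit  d=D]
4: W B2 -> L0 hit  d=D]
5: W B4 -> L0 miss wb->B2  d=D]
6: W B1 -> L1 miss  d=D]
7: W B1 -> L1 hit  d=D]
8: R B0 -> L0 miss wb->B4  d=-]
9: R B5 -> L1 miss wb->B1  d=-]
10: R B0 -> L0 hit  d=-]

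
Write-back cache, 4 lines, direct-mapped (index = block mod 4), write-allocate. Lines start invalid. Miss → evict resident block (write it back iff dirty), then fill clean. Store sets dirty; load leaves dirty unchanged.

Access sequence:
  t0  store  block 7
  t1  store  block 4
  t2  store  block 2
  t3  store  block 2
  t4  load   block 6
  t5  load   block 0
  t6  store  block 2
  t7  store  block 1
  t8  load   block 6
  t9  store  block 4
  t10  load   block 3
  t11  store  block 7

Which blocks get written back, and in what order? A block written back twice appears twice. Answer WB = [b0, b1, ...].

WB = [2, 4, 2, 7]

0: W B7 -> L3 miss  d=D]
1: W B4 -> L0 miss  d=D]
2: W B2 -> L2 miss  d=D]
3: W B2 -> L2 hit  d=D]
4: R B6 -> L2 miss wb->B2  d=-]
5: R B0 -> L0 miss wb->B4  d=-]
6: W B2 -> L2 miss  d=D]
7: W B1 -> L1 miss  d=D]
8: R B6 -> L2 miss wb->B2  d=-]
9: W B4 -> L0 miss  d=D]
10: R B3 -> L3 miss wb->B7  d=-]
11: W B7 -> L3 miss  d=D]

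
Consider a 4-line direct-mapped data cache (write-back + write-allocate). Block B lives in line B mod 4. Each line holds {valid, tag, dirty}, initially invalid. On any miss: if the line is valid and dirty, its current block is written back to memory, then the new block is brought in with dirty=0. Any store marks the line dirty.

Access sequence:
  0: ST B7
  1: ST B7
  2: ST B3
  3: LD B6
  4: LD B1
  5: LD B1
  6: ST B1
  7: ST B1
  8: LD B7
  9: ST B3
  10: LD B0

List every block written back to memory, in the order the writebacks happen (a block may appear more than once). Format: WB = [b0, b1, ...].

0: W B7 → L3 miss [D]
1: W B7 → L3 hit [D]
2: W B3 → L3 miss wb→B7 [D]
3: R B6 → L2 miss [-]
4: R B1 → L1 miss [-]
5: R B1 → L1 hit [-]
6: W B1 → L1 hit [D]
7: W B1 → L1 hit [D]
8: R B7 → L3 miss wb→B3 [-]
9: W B3 → L3 miss [D]
10: R B0 → L0 miss [-]

WB = [7, 3]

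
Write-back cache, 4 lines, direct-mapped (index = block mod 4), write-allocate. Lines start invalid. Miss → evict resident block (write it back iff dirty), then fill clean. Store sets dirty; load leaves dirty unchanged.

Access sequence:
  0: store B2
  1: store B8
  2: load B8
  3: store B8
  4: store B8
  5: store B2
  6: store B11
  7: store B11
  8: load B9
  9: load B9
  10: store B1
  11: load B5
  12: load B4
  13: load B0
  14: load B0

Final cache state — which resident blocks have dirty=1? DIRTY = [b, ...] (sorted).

DIRTY = [2, 11]

0: W B2 → L2 miss [D]
1: W B8 → L0 miss [D]
2: R B8 → L0 hit [D]
3: W B8 → L0 hit [D]
4: W B8 → L0 hit [D]
5: W B2 → L2 hit [D]
6: W B11 → L3 miss [D]
7: W B11 → L3 hit [D]
8: R B9 → L1 miss [-]
9: R B9 → L1 hit [-]
10: W B1 → L1 miss [D]
11: R B5 → L1 miss wb→B1 [-]
12: R B4 → L0 miss wb→B8 [-]
13: R B0 → L0 miss [-]
14: R B0 → L0 hit [-]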